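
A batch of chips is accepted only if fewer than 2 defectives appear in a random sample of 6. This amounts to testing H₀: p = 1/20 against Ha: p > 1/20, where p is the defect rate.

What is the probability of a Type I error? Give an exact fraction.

Under H₀, X ~ Binomial(6, 1/20); the Type I error rate is P(X ≥ 2).
Computing the lower-tail complement: 1 − 2476099/2560000 = 83901/2560000.

83901/2560000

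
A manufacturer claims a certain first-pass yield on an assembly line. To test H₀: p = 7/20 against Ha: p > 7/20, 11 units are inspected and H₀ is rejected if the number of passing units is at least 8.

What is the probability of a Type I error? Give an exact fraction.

62680681273/5120000000000

α = P(reject H₀ | H₀ true) = P(K ≥ 8 | p = 7/20), with K ~ Binomial(11, 7/20).
P(K ≥ 8) = Σ_{j=8}^{11} C(11,j)·(7/20)^j·(13/20)^{11-j} = 62680681273/5120000000000.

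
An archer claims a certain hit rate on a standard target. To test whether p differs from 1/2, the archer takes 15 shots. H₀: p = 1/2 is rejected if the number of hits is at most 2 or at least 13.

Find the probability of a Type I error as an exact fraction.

The significance level is the null-hypothesis probability of the rejection region {≤2} ∪ {≥13}.
Each tail has probability (1 + 15 + 105)/32768; doubling gives α = 242/32768 = 121/16384.

121/16384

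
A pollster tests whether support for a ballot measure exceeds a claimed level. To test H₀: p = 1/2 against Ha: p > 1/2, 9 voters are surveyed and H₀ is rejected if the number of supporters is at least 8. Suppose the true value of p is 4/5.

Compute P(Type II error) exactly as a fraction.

A Type II error is failing to reject when Ha holds: with p = 4/5, β = P(X ≤ 7).
Adding the binomial probabilities P(X=0)+…+P(X=7) at p = 4/5 gives 1101157/1953125.

1101157/1953125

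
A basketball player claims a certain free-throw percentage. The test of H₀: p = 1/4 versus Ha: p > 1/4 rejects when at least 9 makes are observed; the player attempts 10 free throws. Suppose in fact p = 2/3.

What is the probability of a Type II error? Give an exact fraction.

A Type II error is failing to reject when Ha holds: with p = 2/3, β = P(Y ≤ 8).
Adding the binomial probabilities P(Y=0)+…+P(Y=8) at p = 2/3 gives 17635/19683.

17635/19683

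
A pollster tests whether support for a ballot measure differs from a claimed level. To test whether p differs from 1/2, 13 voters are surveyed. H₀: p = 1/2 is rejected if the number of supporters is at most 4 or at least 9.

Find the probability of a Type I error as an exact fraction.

The significance level is the null-hypothesis probability of the rejection region {≤4} ∪ {≥9}.
The two tails are symmetric, so α = 2·(1 + 13 + 78 + 286 + 715)/2^13 = 2186/8192 = 1093/4096.

1093/4096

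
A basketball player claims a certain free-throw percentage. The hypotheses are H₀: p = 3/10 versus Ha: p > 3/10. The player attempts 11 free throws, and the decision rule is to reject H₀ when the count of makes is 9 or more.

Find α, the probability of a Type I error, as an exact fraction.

The Type I error probability is α = P(K ≥ 9) computed under H₀, where K ~ Binomial(11, 3/10).
Adding the binomial terms for j = 9 through 11 with p = 3/10 yields 11553921/20000000000.

11553921/20000000000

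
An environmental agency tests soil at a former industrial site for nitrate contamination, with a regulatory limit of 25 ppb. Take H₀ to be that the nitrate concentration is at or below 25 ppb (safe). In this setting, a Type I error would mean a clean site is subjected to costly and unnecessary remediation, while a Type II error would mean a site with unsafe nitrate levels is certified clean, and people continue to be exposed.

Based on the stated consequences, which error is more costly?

The Type II consequence (a site with unsafe nitrate levels is certified clean, and people continue to be exposed) is more severe than the Type I consequence (a clean site is subjected to costly and unnecessary remediation).

Type II error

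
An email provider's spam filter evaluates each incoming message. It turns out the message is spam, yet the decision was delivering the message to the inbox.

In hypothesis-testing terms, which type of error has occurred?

The null hypothesis here is that the message is legitimate (not spam).
'Delivering the message to the inbox' corresponds to failing to reject H₀.
H₀ was not rejected but H₀ is false — a Type II error (false negative).

Type II error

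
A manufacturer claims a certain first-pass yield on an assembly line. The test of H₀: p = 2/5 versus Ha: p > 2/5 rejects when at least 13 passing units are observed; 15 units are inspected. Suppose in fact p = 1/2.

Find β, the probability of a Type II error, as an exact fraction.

β = P(fail to reject H₀ | Ha true) = P(X ≤ 12 | p = 1/2), X ~ Binomial(15, 1/2).
Summing C(15,j)·(1/2)^j·(1/2)^{15-j} for j = 0..12 gives 32647/32768.

32647/32768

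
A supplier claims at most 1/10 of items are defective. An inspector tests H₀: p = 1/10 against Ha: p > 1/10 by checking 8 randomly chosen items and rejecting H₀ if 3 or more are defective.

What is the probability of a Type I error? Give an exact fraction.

α = P(reject H₀ | H₀ true) = P(S ≥ 3 | p = 1/10), S ~ Binomial(8, 1/10).
Computing the lower-tail complement: 1 − 96190821/100000000 = 3809179/100000000.

3809179/100000000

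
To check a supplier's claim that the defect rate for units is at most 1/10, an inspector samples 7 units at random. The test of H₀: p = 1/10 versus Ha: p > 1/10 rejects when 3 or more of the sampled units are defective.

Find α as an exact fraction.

α = P(reject H₀ | H₀ true) = P(Y ≥ 3 | p = 1/10), Y ~ Binomial(7, 1/10).
Via the complement, α = 1 − Σ_{j=0}^{2} C(7,j)(1/10)^j(9/10)^{7-j} = 51383/2000000.

51383/2000000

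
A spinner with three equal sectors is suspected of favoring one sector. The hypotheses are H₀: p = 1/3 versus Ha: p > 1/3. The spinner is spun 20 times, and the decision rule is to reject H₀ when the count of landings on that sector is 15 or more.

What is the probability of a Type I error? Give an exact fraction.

The Type I error probability is α = P(S ≥ 15) computed under H₀, where S ~ Binomial(20, 1/3).
Adding the binomial terms for j = 15 through 20 with p = 1/3 yields 64841/387420489.

64841/387420489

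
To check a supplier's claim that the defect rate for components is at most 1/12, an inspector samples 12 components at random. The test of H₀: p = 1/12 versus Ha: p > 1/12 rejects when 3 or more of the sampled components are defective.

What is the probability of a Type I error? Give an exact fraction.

642062000537/8916100448256

Under H₀, K ~ Binomial(12, 1/12); the Type I error rate is P(K ≥ 3).
Via the complement, α = 1 − Σ_{j=0}^{2} C(12,j)(1/12)^j(11/12)^{12-j} = 642062000537/8916100448256.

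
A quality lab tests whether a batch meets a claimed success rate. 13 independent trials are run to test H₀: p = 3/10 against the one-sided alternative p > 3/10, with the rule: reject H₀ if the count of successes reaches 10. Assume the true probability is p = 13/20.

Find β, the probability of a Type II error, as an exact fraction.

A Type II error is failing to reject when Ha holds: with p = 13/20, β = P(X ≤ 9).
Adding the binomial probabilities P(X=0)+…+P(X=9) at p = 13/20 gives 739046497348117/1024000000000000.

739046497348117/1024000000000000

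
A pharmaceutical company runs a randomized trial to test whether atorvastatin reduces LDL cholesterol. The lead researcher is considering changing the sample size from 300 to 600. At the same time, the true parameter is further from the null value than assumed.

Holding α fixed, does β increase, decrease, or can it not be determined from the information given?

Increasing n separates the H₀ and Ha sampling distributions, so under Ha fewer outcomes land in the acceptance region. A bigger departure from H₀ is easier for the test to detect, so it fails to reject less often. Both changes push β in the same direction.

It decreases.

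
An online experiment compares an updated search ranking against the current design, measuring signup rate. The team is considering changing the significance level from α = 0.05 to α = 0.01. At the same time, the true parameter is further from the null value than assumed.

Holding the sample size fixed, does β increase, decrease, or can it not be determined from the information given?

Cannot be determined from the information given.

The first change alone would make β increase; the second alone would make β decrease. Which effect dominates depends on the magnitudes, which are not given.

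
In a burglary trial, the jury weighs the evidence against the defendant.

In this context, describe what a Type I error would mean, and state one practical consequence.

A Type I error would mean concluding that the defendant is guilty when in fact the defendant is innocent. Consequence: an innocent person is convicted and punished.

With the conventional null hypothesis that the defendant is innocent:
A Type I error is rejecting H₀ when H₀ is true.
Here that means convicting the defendant when actually the defendant is innocent.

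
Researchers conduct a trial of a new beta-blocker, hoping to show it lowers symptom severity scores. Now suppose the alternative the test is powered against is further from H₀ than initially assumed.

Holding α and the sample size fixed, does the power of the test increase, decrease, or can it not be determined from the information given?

It increases.

A bigger departure from H₀ is easier for the test to detect, so it fails to reject less often.
Since power = 1 − β and β decreases, power increases.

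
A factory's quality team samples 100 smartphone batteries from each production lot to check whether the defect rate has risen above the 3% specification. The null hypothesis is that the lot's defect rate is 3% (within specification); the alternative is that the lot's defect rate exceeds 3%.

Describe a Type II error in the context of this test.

A Type II error is failing to reject H₀ when H₀ is false.
Here that means accepting the lot and shipping it when actually the lot's defect rate exceeds 3%.

A Type II error would mean concluding that the lot's defect rate is 3% (within specification) (or at least failing to establish that the lot's defect rate exceeds 3%) when in fact the lot's defect rate exceeds 3%.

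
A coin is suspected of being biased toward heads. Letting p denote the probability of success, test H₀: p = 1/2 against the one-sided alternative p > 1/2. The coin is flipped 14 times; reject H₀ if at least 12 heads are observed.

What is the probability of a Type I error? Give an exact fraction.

α = P(reject H₀ | H₀ true) = P(Y ≥ 12 | p = 1/2), with Y ~ Binomial(14, 1/2).
That's C(14,12) + C(14,13) + C(14,14) over 2^14, i.e. (91 + 14 + 1)/16384 = 106/16384 = 53/8192.

53/8192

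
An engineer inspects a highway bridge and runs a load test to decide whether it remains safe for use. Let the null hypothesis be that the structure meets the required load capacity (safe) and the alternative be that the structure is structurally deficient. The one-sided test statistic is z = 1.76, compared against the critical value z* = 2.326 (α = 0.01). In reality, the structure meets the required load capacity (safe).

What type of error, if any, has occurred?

Since z = 1.76 ≤ z* = 2.326, H₀ is not rejected.
H₀ is true (actually the structure meets the required load capacity (safe)).
The decision matches the true state — no error.

No error — this is a correct decision.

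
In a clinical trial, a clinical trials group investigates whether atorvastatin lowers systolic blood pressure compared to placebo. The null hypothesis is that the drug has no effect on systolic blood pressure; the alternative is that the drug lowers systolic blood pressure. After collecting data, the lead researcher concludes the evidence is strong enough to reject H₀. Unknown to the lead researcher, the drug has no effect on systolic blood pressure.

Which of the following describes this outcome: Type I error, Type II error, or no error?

Type I error

H₀ was rejected, but H₀ is actually true.
Rejecting a true null hypothesis is a Type I error (false positive).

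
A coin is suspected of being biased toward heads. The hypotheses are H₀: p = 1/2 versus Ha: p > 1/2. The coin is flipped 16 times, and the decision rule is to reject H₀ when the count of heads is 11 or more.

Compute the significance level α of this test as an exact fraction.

6885/65536

Under H₀, X ~ Binomial(16, 1/2), and α = P(X ≥ 11).
That's C(16,11) + C(16,12) + C(16,13) + C(16,14) + C(16,15) + C(16,16) over 2^16, i.e. (4368 + 1820 + 560 + 120 + 16 + 1)/65536 = 6885/65536.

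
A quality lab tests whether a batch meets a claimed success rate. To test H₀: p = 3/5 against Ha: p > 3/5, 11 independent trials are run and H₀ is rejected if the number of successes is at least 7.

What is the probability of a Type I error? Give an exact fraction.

The Type I error probability is α = P(S ≥ 7) computed under H₀, where S ~ Binomial(11, 3/5).
Adding the binomial terms for j = 7 through 11 with p = 3/5 yields 5202873/9765625.

5202873/9765625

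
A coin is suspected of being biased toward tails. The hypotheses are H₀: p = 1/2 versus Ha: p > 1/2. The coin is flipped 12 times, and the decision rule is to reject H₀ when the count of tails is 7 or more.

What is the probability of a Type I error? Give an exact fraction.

793/2048

α = P(reject H₀ | H₀ true) = P(S ≥ 7 | p = 1/2), with S ~ Binomial(12, 1/2).
Summing the upper tail: (792 + 495 + 220 + 66 + 12 + 1) / 2^12 = 1586/4096 = 793/2048.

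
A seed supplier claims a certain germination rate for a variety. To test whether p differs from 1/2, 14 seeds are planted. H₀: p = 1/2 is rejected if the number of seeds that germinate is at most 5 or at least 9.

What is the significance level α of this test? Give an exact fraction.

Under H₀, S ~ Binomial(14, 1/2); α is the probability of landing in either tail, P(S ≤ 5) + P(S ≥ 9).
The two tails are symmetric, so α = 2·(1 + 14 + 91 + 364 + 1001 + 2002)/2^14 = 6946/16384 = 3473/8192.

3473/8192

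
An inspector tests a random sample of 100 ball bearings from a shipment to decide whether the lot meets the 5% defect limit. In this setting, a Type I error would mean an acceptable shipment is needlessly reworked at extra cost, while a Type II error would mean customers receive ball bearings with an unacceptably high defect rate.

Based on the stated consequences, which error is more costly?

Type II error

The Type II consequence (customers receive ball bearings with an unacceptably high defect rate) is more severe than the Type I consequence (an acceptable shipment is needlessly reworked at extra cost).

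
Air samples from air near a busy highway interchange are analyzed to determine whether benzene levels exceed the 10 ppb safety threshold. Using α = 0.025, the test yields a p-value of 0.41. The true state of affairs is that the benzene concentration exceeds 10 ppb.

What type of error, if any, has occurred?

Type II error

The conventional null hypothesis is that the benzene concentration is at or below 10 ppb (safe).
Since p = 0.41 ≥ α = 0.025, H₀ is not rejected.
H₀ is false (actually the benzene concentration exceeds 10 ppb).
Failing to reject a false H₀ is a Type II error.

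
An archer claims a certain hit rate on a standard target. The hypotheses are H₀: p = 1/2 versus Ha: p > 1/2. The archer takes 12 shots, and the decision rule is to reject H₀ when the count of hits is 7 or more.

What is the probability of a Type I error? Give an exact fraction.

793/2048

Under H₀, S ~ Binomial(12, 1/2), and α = P(S ≥ 7).
P(S ≥ 7) = [C(12,7) + C(12,8) + C(12,9) + C(12,10) + C(12,11) + C(12,12)] / 2^12 = (792 + 495 + 220 + 66 + 12 + 1) / 4096 = 1586/4096 = 793/2048.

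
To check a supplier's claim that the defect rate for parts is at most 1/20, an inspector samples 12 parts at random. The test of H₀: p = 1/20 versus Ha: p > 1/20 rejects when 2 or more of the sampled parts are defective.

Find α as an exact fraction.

Under H₀, Y ~ Binomial(12, 1/20); the Type I error rate is P(Y ≥ 2).
Via the complement, α = 1 − Σ_{j=0}^{1} C(12,j)(1/20)^j(19/20)^{12-j} = 484801974155211/4096000000000000.

484801974155211/4096000000000000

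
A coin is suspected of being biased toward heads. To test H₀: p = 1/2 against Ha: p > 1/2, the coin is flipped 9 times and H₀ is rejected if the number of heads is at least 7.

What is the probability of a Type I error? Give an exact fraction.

23/256

The Type I error probability is α = P(K ≥ 7) computed under H₀, where K ~ Binomial(9, 1/2).
Summing the upper tail: (36 + 9 + 1) / 2^9 = 46/512 = 23/256.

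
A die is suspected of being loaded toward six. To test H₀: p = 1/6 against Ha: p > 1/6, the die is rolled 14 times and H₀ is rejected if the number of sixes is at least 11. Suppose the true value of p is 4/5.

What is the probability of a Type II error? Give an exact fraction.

1842102761/6103515625

β = P(fail to reject H₀ | Ha true) = P(Y ≤ 10 | p = 4/5), Y ~ Binomial(14, 4/5).
Equivalently, β = 1 − P(Y ≥ 11) = 1842102761/6103515625.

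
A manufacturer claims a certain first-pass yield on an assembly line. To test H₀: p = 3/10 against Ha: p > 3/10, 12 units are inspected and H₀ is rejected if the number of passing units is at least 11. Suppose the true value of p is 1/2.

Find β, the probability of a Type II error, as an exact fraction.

4083/4096

Under the alternative p = 1/2, S ~ Binomial(12, 1/2); β is the probability the test does not reject, P(S < 11).
Equivalently, β = 1 − P(S ≥ 11) = 4083/4096.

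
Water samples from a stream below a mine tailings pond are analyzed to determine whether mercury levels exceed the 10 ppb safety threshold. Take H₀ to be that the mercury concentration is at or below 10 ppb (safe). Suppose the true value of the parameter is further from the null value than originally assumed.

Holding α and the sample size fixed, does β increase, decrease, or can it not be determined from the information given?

It decreases.

A larger true effect moves the Ha sampling distribution further from the H₀ critical value, making rejection more likely when Ha is true.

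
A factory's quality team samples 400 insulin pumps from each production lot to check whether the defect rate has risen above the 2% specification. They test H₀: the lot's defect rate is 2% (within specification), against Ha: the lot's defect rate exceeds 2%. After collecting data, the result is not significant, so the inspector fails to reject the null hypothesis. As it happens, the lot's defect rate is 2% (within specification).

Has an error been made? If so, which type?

The test retained a true H₀ — the decision matches the true state.

Neither — the decision is correct.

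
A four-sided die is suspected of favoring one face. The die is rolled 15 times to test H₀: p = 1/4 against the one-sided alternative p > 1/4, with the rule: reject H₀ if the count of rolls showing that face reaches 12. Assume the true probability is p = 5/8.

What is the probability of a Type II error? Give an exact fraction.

Under the alternative p = 5/8, K ~ Binomial(15, 5/8); β is the probability the test does not reject, P(K < 12).
Equivalently, β = 1 − P(K ≥ 12) = 7681591069083/8796093022208.

7681591069083/8796093022208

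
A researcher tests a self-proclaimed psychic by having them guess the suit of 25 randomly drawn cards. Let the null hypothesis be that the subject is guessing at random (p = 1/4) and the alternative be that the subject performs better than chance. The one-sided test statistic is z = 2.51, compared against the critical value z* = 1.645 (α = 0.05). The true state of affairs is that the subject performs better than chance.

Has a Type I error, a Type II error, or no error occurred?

No error — this is a correct decision.

Since z = 2.51 > z* = 1.645, H₀ is rejected.
H₀ is false (actually the subject performs better than chance).
The decision matches the true state — no error.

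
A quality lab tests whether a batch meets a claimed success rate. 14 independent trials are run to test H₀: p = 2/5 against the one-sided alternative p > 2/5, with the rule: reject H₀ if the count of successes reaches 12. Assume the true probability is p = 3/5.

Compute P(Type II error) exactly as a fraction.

5860647088/6103515625

Under the alternative p = 3/5, X ~ Binomial(14, 3/5); β is the probability the test does not reject, P(X < 12).
Adding the binomial probabilities P(X=0)+…+P(X=11) at p = 3/5 gives 5860647088/6103515625.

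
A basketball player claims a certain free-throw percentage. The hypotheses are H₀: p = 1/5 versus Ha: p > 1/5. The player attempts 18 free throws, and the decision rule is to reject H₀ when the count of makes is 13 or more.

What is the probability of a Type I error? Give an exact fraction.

9611737/3814697265625

α = P(reject H₀ | H₀ true) = P(Y ≥ 13 | p = 1/5), with Y ~ Binomial(18, 1/5).
P(Y ≥ 13) = Σ_{j=13}^{18} C(18,j)·(1/5)^j·(4/5)^{18-j} = 9611737/3814697265625.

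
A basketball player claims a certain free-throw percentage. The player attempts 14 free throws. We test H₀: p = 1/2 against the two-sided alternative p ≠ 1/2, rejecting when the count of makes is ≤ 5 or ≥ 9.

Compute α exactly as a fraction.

Under H₀, Y ~ Binomial(14, 1/2); α is the probability of landing in either tail, P(Y ≤ 5) + P(Y ≥ 9).
The two tails are symmetric, so α = 2·(1 + 14 + 91 + 364 + 1001 + 2002)/2^14 = 6946/16384 = 3473/8192.

3473/8192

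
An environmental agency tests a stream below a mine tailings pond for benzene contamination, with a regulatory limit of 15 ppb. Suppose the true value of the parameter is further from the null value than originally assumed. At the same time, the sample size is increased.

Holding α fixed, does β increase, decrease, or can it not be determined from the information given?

It decreases.

The further the true parameter sits from the null value, the more of the Ha sampling distribution falls in the rejection region. A larger sample reduces the standard error, pulling the sampling distribution under Ha further from the non-rejection region. Both changes push β in the same direction.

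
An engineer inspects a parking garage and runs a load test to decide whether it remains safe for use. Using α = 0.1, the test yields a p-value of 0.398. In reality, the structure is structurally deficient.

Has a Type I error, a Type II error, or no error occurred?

Type II error

The conventional null hypothesis is that the structure meets the required load capacity (safe).
Since p = 0.398 ≥ α = 0.1, H₀ is not rejected.
H₀ is false (actually the structure is structurally deficient).
Failing to reject a false H₀ is a Type II error.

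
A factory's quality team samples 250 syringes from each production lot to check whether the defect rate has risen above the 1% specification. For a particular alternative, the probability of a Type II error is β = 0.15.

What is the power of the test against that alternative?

0.85

Power = 1 − β = 1 − 0.15 = 0.85.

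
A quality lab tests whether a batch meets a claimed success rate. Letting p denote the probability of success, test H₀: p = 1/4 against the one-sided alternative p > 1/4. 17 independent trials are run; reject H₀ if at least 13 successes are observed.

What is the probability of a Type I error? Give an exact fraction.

α = P(reject H₀ | H₀ true) = P(X ≥ 13 | p = 1/4), with X ~ Binomial(17, 1/4).
P(X ≥ 13) = Σ_{j=13}^{17} C(17,j)·(1/4)^j·(3/4)^{17-j} = 3319/268435456.

3319/268435456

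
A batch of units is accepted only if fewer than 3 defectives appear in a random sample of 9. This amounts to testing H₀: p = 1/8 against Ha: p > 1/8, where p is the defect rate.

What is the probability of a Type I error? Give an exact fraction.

α = P(reject H₀ | H₀ true) = P(Y ≥ 3 | p = 1/8), Y ~ Binomial(9, 1/8).
Computing the lower-tail complement: 1 − 30471091/33554432 = 3083341/33554432.

3083341/33554432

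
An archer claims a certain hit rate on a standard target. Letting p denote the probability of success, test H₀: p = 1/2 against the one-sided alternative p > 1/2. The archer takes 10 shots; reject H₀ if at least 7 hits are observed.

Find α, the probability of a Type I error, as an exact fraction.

α = P(reject H₀ | H₀ true) = P(K ≥ 7 | p = 1/2), with K ~ Binomial(10, 1/2).
P(K ≥ 7) = [C(10,7) + C(10,8) + C(10,9) + C(10,10)] / 2^10 = (120 + 45 + 10 + 1) / 1024 = 176/1024 = 11/64.

11/64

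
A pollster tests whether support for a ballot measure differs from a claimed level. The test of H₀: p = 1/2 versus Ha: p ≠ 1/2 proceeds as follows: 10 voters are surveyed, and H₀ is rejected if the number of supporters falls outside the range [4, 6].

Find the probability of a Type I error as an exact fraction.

The significance level is the null-hypothesis probability of the rejection region {≤3} ∪ {≥7}.
The two tails are symmetric, so α = 2·(1 + 10 + 45 + 120)/2^10 = 352/1024 = 11/32.

11/32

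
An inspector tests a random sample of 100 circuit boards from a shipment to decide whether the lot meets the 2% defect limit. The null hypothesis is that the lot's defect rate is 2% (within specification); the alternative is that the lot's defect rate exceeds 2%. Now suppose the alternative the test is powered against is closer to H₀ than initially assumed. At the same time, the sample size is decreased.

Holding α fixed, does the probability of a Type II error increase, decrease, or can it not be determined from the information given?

When the true parameter is near the null value, the test has a harder time distinguishing Ha from H₀. A smaller sample increases the standard error, so the sampling distributions under H₀ and Ha overlap more. Both changes push β in the same direction.

It increases.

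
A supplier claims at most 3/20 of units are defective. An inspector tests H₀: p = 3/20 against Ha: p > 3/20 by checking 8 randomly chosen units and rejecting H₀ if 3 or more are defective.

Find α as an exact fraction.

2693447019/25600000000

Under H₀, Y ~ Binomial(8, 3/20); the Type I error rate is P(Y ≥ 3).
Computing the lower-tail complement: 1 − 22906552981/25600000000 = 2693447019/25600000000.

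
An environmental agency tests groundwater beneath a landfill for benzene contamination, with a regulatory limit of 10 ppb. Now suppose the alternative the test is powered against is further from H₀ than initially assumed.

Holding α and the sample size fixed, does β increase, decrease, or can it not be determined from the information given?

It decreases.

The further the true parameter sits from the null value, the more of the Ha sampling distribution falls in the rejection region.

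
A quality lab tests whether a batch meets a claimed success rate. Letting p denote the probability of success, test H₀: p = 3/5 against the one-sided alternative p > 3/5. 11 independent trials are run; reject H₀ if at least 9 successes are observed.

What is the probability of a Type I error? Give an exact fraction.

1161297/9765625

α = P(reject H₀ | H₀ true) = P(S ≥ 9 | p = 3/5), with S ~ Binomial(11, 3/5).
P(S ≥ 9) = Σ_{j=9}^{11} C(11,j)·(3/5)^j·(2/5)^{11-j} = 1161297/9765625.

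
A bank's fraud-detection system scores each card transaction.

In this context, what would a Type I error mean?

A Type I error would mean concluding that the transaction is fraudulent when in fact the transaction is legitimate.

With the conventional null hypothesis that the transaction is legitimate:
A Type I error is rejecting H₀ when H₀ is true.
Here that means blocking the transaction and freezing the card when actually the transaction is legitimate.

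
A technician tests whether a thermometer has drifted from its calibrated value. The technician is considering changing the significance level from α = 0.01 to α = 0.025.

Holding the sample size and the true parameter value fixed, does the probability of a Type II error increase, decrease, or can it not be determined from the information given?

With a larger α the critical value moves toward the center, so more of the Ha sampling distribution lies in the rejection region.

It decreases.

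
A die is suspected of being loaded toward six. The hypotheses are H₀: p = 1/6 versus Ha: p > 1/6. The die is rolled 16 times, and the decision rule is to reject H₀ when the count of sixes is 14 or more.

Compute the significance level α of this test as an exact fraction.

1027/940369969152

Under H₀, Y ~ Binomial(16, 1/6), and α = P(Y ≥ 14).
P(Y ≥ 14) = Σ_{j=14}^{16} C(16,j)·(1/6)^j·(5/6)^{16-j} = 1027/940369969152.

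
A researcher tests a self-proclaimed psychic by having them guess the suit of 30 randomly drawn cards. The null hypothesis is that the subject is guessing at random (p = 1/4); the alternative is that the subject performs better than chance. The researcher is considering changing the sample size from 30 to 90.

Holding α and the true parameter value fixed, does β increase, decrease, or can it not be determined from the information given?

A larger sample reduces the standard error, pulling the sampling distribution under Ha further from the non-rejection region.

It decreases.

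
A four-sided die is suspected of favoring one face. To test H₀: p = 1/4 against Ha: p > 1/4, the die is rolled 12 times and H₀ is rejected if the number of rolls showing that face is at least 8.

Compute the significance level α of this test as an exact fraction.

23333/8388608

α = P(reject H₀ | H₀ true) = P(K ≥ 8 | p = 1/4), with K ~ Binomial(12, 1/4).
P(K ≥ 8) = Σ_{j=8}^{12} C(12,j)·(1/4)^j·(3/4)^{12-j} = 23333/8388608.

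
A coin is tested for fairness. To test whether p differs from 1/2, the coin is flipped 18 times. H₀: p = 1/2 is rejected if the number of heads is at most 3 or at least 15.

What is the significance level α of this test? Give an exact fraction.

α = P(K ≤ 3 or K ≥ 15 | p = 1/2), K ~ Binomial(18, 1/2).
The two tails are symmetric, so α = 2·(1 + 18 + 153 + 816)/2^18 = 1976/262144 = 247/32768.

247/32768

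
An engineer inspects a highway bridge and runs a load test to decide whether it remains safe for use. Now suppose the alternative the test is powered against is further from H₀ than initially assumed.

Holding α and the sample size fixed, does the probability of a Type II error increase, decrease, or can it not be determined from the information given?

A larger true effect moves the Ha sampling distribution further from the H₀ critical value, making rejection more likely when Ha is true.

It decreases.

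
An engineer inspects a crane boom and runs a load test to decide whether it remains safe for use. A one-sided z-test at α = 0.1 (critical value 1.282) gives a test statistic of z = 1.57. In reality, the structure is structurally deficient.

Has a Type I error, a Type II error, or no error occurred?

The conventional null hypothesis is that the structure meets the required load capacity (safe).
Since z = 1.57 > z* = 1.282, H₀ is rejected.
H₀ is false (actually the structure is structurally deficient).
The decision matches the true state — no error.

No error (correct decision).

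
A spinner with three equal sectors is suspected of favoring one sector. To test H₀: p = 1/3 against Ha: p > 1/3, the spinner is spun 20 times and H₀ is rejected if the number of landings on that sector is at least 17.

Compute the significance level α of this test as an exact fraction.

α = P(reject H₀ | H₀ true) = P(K ≥ 17 | p = 1/3), with K ~ Binomial(20, 1/3).
Adding the binomial terms for j = 17 through 20 with p = 1/3 yields 3307/1162261467.

3307/1162261467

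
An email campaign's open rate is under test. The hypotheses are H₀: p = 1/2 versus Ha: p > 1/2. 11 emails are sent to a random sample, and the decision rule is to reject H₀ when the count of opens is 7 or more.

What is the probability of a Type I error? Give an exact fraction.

Under H₀, Y ~ Binomial(11, 1/2), and α = P(Y ≥ 7).
Summing the upper tail: (330 + 165 + 55 + 11 + 1) / 2^11 = 562/2048 = 281/1024.

281/1024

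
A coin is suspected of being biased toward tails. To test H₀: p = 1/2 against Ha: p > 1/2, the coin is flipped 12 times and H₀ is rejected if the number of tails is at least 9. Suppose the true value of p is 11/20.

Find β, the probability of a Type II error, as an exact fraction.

Under the alternative p = 11/20, X ~ Binomial(12, 11/20); β is the probability the test does not reject, P(X < 9).
Summing C(12,j)·(11/20)^j·(9/20)^{12-j} for j = 0..8 gives 709043757719553/819200000000000.

709043757719553/819200000000000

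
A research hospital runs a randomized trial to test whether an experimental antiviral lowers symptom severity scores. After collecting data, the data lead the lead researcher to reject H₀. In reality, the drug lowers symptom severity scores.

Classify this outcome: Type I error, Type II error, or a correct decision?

The conventional null hypothesis here is that the drug has no effect on symptom severity scores.
The test rejected a false H₀ — the decision matches the true state.

No error — this is a correct decision.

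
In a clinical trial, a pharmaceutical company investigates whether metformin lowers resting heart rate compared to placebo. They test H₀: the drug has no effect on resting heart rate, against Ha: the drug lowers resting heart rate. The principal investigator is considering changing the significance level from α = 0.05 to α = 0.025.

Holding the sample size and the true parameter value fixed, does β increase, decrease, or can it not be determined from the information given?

It increases.

Lowering α raises the bar for rejection; under Ha, the test now fails to reject on outcomes it previously would have rejected.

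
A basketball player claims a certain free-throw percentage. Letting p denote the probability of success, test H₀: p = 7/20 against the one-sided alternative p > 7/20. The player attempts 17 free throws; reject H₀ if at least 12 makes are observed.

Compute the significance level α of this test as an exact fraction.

The Type I error probability is α = P(Y ≥ 12) computed under H₀, where Y ~ Binomial(17, 7/20).
Summing C(17,j)(7/20)^j(13/20)^{17−j} for j = 12,…,17 gives 9879295987937618781/3276800000000000000000.

9879295987937618781/3276800000000000000000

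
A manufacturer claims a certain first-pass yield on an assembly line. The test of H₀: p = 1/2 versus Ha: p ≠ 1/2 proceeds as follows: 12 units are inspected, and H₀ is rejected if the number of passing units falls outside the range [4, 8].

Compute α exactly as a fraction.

299/2048

The significance level is the null-hypothesis probability of the rejection region {≤3} ∪ {≥9}.
Each tail has probability (1 + 12 + 66 + 220)/4096; doubling gives α = 598/4096 = 299/2048.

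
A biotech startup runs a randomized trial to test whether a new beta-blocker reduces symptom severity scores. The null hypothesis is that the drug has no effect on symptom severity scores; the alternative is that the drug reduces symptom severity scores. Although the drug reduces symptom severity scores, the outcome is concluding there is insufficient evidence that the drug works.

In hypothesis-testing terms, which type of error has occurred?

'Concluding there is insufficient evidence that the drug works' corresponds to failing to reject H₀.
H₀ was not rejected but H₀ is false — a Type II error (false negative).

Type II error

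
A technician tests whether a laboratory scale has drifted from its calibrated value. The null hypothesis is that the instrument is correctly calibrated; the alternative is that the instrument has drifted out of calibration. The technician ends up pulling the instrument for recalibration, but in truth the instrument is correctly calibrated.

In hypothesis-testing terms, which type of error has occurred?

'Pulling the instrument for recalibration' corresponds to rejecting H₀.
H₀ was rejected but H₀ is true — a Type I error (false positive).

Type I error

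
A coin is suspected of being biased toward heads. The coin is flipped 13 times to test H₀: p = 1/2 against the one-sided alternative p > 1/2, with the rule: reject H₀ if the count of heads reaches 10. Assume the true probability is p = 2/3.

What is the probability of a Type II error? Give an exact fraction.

A Type II error is failing to reject when Ha holds: with p = 2/3, β = P(K ≤ 9).
Summing C(13,j)·(2/3)^j·(1/3)^{13-j} for j = 0..9 gives 1080275/1594323.

1080275/1594323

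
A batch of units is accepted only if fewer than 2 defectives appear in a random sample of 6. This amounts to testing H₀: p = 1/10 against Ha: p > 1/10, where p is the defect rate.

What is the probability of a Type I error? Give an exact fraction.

The significance level is the probability, assuming p = 1/10, of seeing 2 or more defectives in 6 draws.
Via the complement, α = 1 − Σ_{j=0}^{1} C(6,j)(1/10)^j(9/10)^{6-j} = 22853/200000.

22853/200000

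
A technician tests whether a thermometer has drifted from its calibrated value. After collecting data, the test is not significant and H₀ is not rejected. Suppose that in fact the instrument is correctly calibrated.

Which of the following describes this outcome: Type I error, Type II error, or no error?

The conventional null hypothesis here is that the instrument is correctly calibrated.
The test retained a true H₀ — the decision matches the true state.

Neither — the decision is correct.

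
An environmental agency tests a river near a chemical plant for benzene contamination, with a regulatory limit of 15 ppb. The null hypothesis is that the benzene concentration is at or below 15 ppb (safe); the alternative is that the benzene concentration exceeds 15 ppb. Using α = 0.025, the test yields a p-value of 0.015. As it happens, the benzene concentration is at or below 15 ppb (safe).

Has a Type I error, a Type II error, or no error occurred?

Type I error

Since p = 0.015 < α = 0.025, H₀ is rejected.
H₀ is true (actually the benzene concentration is at or below 15 ppb (safe)).
Rejecting a true H₀ is a Type I error.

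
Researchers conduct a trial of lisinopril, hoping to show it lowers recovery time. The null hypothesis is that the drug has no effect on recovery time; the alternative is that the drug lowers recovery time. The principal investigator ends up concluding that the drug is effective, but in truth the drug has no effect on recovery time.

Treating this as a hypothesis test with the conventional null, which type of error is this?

Type I error

'Concluding that the drug is effective' corresponds to rejecting H₀.
H₀ was rejected but H₀ is true — a Type I error (false positive).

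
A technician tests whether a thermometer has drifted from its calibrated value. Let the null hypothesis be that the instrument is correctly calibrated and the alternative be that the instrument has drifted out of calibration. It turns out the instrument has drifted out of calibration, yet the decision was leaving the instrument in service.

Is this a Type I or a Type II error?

'Leaving the instrument in service' corresponds to failing to reject H₀.
H₀ was not rejected but H₀ is false — a Type II error (false negative).

Type II error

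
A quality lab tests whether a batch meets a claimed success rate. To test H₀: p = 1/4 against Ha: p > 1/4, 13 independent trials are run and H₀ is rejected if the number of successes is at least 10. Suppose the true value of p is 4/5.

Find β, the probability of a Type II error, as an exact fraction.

A Type II error is failing to reject when Ha holds: with p = 4/5, β = P(X ≤ 9).
Equivalently, β = 1 − P(X ≥ 10) = 61688401/244140625.

61688401/244140625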